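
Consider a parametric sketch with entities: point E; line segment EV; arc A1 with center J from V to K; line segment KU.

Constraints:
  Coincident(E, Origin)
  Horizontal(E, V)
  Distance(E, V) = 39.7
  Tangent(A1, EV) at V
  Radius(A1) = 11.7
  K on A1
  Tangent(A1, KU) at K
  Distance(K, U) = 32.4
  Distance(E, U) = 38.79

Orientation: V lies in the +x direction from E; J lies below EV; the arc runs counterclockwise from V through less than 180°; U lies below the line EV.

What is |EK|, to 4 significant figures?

29.91

Checks: |JK| = 11.70 ✓; ∠(JK, KU) = 90.00° ✓; |KU| = 32.40 ✓; |EU| = 38.79 ✓.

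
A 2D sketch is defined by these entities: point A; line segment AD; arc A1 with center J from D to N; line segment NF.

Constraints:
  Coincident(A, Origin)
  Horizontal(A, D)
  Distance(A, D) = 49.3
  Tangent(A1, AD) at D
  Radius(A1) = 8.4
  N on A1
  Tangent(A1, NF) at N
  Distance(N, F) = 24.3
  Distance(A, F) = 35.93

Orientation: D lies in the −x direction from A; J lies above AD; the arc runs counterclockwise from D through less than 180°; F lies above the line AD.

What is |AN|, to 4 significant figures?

42.75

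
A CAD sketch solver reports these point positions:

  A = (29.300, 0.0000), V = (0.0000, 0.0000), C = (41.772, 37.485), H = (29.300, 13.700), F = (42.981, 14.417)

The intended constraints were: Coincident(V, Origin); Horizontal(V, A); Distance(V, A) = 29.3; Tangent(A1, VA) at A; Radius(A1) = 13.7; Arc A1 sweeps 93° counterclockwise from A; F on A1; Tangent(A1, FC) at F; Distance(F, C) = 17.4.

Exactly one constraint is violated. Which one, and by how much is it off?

Distance(F, C) = 17.4 — off by 5.70.

V = (0.00, 0.00) ✓; V.y = 0.00, A.y = 0.00 ✓; |VA| = 29.30 ✓; ∠(HA, AV) = 90.00° ✓; |HA| = 13.70 ✓; bearing(H→F) − bearing(H→A) = 93.00° ✓; |HF| = 13.70 ✓; ∠(HF, FC) = 90.00° ✓; |FC| = 23.10 ✗.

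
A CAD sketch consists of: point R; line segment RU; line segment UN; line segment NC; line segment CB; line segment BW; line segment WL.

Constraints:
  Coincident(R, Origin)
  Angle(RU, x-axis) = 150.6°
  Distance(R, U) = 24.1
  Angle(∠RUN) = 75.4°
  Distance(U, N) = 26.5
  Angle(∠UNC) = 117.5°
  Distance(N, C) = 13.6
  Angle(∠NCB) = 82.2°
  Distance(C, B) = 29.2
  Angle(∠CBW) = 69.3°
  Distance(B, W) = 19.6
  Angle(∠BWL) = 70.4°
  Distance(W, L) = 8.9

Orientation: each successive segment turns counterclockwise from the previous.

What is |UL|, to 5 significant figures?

14.985

R is at the origin; RU runs at 150.6° with length 24.1, so U = (-20.996, 11.831). ∠RUN = 75.4° gives UN at -104.80° from the x-axis; with |UN| = 26.5, N = (-27.766, -13.790). ∠UNC = 117.5° gives NC at -42.300° from the x-axis; with |NC| = 13.6, C = (-17.707, -22.943). ∠NCB = 82.2° gives CB at 55.500° from the x-axis; with |CB| = 29.2, B = (-1.1675, 1.1215). ∠CBW = 69.3° gives BW at 166.20° from the x-axis; with |BW| = 19.6, W = (-20.202, 5.7967). ∠BWL = 70.4° gives WL at -84.200° from the x-axis; with |WL| = 8.9, L = (-19.302, -3.0577). Then |UL| = |L − U| = 14.985.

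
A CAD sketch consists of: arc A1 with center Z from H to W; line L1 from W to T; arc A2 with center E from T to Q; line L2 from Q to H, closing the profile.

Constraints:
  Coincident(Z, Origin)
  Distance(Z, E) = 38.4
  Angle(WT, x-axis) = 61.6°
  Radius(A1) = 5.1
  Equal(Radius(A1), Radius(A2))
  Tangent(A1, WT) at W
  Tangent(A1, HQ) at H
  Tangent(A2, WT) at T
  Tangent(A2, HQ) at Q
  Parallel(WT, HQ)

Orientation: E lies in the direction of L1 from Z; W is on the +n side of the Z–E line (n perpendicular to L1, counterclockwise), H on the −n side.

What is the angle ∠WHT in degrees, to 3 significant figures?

75.1°

The slot axis is L1's direction at 61.6°, so u = (cos 61.6°, sin 61.6°) = (0.476, 0.880) and n = (−sin 61.6°, cos 61.6°) = (-0.880, 0.476). Z is at the origin and E lies 38.4 along u from Z, so E = 38.4·u = (18.3, 33.8). Tangency of A1 to both parallel lines with radius 5.1 puts W and H at Z ± 5.1·n: W = (-4.49, 2.43), H = (4.49, -2.43). Equal radii place T and Q the same way about E: T = E + 5.1·n = (13.8, 36.2), Q = E − 5.1·n = (22.8, 31.4). Then cos ∠WHT = HW·HT / (|HW||HT|), giving 75.1°.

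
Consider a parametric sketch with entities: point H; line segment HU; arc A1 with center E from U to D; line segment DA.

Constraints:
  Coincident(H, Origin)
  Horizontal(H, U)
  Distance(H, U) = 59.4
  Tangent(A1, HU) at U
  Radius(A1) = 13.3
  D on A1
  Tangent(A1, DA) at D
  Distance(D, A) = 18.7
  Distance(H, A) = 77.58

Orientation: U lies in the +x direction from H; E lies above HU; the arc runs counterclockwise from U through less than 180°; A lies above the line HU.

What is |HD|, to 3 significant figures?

74.1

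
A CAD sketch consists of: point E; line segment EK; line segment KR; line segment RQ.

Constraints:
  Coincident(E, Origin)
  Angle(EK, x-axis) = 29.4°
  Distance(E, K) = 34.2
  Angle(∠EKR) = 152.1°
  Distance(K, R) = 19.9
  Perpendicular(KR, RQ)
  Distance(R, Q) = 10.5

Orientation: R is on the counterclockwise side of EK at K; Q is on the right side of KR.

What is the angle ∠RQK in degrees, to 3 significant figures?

62.2°

E is at the origin; EK runs at 29.4° with length 34.2, so K = 34.2·(cos 29.4°, sin 29.4°) = (29.8, 16.8). ∠EKR = 152.1°, so KR runs at 29.4° + (180° − 152.1°) = 57.3° from the x-axis; with |KR| = 19.9, R = K + 19.9·(cos 57.3°, sin 57.3°) = (40.5, 33.5). The perpendicularity gives RQ at right angles to KR; with |RQ| = 10.5 on the right of KR, Q = R + 10.5·(0.842, -0.540) = (49.4, 27.9). Then cos ∠RQK = QR·QK / (|QR||QK|), giving 62.2°.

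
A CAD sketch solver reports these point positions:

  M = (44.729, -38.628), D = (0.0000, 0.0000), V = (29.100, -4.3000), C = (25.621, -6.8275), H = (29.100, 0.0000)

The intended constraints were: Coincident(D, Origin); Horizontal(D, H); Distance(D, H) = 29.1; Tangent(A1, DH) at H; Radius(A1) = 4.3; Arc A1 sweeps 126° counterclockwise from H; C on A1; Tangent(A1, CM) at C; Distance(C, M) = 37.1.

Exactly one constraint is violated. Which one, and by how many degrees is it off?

Tangent(A1, CM) at C — off by 5.00°.

D = (0.00, 0.00) ✓; D.y = 0.00, H.y = 0.00 ✓; |DH| = 29.10 ✓; ∠(VH, HD) = 90.00° ✓; |VH| = 4.300 ✓; bearing(V→C) − bearing(V→H) = 126.0° ✓; |VC| = 4.300 ✓; ∠(VC, CM) = 95.00° ✗; |CM| = 37.10 ✓.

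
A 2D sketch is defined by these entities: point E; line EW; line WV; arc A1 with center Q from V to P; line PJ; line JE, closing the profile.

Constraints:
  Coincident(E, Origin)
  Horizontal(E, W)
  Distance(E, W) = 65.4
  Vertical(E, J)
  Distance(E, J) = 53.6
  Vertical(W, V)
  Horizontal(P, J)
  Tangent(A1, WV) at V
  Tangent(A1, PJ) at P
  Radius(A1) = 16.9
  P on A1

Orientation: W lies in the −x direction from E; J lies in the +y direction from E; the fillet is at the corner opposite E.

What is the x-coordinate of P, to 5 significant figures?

-48.500

E is at the origin; E and W share the same y with |EW| = 65.4 and W on the −x side, so W = (-65.400, 0.0000). E and J share the same x with |EJ| = 53.6 and J on the +y side, so J = (0.0000, 53.600). The virtual corner opposite E is at (-65.400, 53.600). The tangent condition forces QV to be normal to WV and since A1 is tangent to PJ there, QP ⟂ PJ, with radius 16.9, so the center Q sits 16.9 in from both sides at Q = (-48.500, 36.700). That places the tangent points at V = (-65.400, 36.700) on WV and P = (-48.500, 53.600) on PJ. So P.x = -48.500.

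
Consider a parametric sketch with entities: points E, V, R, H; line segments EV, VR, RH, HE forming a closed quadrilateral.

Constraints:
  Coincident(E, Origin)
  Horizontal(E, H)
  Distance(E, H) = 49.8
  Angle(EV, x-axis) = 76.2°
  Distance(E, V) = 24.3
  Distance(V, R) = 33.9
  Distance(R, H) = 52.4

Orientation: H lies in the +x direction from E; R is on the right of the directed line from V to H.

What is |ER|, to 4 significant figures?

9.612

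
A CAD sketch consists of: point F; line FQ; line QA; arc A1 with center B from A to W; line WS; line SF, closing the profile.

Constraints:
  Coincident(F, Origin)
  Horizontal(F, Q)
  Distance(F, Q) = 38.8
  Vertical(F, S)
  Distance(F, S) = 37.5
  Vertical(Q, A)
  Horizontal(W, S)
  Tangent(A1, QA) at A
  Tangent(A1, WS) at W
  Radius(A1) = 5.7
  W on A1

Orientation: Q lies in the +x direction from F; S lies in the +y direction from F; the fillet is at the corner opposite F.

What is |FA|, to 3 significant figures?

50.2

F is at the origin; FQ is horizontal with |FQ| = 38.8 and Q on the +x side, so Q = (38.8, 0.00). F and S share the same x with |FS| = 37.5 and S on the +y side, so S = (0.00, 37.5). The virtual corner opposite F is at (38.8, 37.5). A1 meets QA tangentially, so BA is at right angles to QA and the tangent condition forces BW to be normal to WS, with radius 5.7, so the center B sits 5.7 in from both sides at B = (33.1, 31.8). That places the tangent points at A = (38.8, 31.8) on QA and W = (33.1, 37.5) on WS. Then |FA| = |A − F| = 50.2.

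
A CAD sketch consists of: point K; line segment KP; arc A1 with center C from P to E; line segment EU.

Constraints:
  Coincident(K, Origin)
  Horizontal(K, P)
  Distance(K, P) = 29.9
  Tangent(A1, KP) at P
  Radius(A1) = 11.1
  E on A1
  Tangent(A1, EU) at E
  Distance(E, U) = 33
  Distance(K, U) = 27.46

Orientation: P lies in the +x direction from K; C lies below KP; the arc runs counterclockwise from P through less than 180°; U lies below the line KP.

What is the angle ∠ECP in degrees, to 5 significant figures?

46.594°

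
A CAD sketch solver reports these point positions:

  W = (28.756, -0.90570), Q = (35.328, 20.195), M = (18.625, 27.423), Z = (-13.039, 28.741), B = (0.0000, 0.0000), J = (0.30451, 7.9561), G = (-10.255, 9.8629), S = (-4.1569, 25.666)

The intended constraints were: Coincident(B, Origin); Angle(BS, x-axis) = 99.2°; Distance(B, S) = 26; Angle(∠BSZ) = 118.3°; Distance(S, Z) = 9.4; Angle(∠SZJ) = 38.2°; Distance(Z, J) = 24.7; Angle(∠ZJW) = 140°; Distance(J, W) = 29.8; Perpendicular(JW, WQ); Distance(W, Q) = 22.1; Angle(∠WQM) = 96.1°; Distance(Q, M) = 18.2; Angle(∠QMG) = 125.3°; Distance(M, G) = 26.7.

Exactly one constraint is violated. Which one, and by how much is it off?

Distance(M, G) = 26.7 — off by 7.10.

B = (0.00, 0.00) ✓; BS at 99.20° ✓; |BS| = 26.00 ✓; ∠BSZ = 118.3° ✓; |SZ| = 9.399 ✓; ∠SZJ = 38.20° ✓; |ZJ| = 24.70 ✓; ∠ZJW = 140.0° ✓; |JW| = 29.80 ✓; ∠(JW, WQ) = 90.00° ✓; |WQ| = 22.10 ✓; ∠WQM = 96.10° ✓; |QM| = 18.20 ✓; ∠QMG = 125.3° ✓; |MG| = 33.80 ✗.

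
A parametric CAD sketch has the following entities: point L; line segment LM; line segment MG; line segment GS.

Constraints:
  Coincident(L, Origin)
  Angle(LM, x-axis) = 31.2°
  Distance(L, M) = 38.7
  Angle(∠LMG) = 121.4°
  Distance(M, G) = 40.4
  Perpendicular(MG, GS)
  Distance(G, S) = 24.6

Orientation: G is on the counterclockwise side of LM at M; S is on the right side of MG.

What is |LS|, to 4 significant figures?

83.60

L is at the origin; LM runs at 31.2° with length 38.7, so M = 38.7·(cos 31.2°, sin 31.2°) = (33.10, 20.05). ∠LMG = 121.4°, so MG runs at 31.2° + (180° − 121.4°) = 89.80° from the x-axis; with |MG| = 40.4, G = M + 40.4·(cos 89.80°, sin 89.80°) = (33.24, 60.45). MG ⟂ GS; with |GS| = 24.6 on the right of MG, S = G + 24.6·(1.000, -0.003491) = (57.84, 60.36). Then |LS| = |S − L| = 83.60.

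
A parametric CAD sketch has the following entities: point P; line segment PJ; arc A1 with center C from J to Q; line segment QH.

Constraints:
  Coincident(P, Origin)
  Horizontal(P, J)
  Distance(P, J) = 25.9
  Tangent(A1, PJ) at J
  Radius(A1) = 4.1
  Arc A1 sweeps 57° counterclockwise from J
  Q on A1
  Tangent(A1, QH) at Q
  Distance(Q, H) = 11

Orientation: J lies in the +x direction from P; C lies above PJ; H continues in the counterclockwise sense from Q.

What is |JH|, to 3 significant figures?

14.6

On A1, J sits at bearing -90° from C; a 57° counterclockwise sweep puts Q at bearing -33°, so Q = C + 4.1·(cos -33°, sin -33°) = (29.3, 1.87). The tangent condition forces CQ to be normal to QH, so QH runs along (−sin -33°, cos -33°); with |QH| = 11.0, H = (35.3, 11.1). Then |JH| = |H − J| = 14.6.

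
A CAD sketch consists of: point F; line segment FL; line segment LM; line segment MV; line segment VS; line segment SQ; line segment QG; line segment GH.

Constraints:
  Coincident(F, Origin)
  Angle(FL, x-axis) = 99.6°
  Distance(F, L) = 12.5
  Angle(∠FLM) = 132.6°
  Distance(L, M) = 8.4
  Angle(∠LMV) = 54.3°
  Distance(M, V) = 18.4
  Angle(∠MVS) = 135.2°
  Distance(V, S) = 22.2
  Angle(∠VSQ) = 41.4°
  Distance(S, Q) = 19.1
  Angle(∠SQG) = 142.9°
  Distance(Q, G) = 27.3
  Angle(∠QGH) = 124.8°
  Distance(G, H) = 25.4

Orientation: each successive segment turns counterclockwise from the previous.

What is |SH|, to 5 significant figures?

57.789

F is at the origin; FL runs at 99.6° with length 12.5, so L = (-2.0846, 12.325). ∠FLM = 132.6° gives LM at 147.00° from the x-axis; with |LM| = 8.4, M = (-9.1294, 16.900). ∠LMV = 54.3° gives MV at -87.300° from the x-axis; with |MV| = 18.4, V = (-8.2627, -1.4797). ∠MVS = 135.2° gives VS at -42.500° from the x-axis; with |VS| = 22.2, S = (8.1049, -16.478). ∠VSQ = 41.4° gives SQ at 96.100° from the x-axis; with |SQ| = 19.1, Q = (6.0752, 2.5141). ∠SQG = 142.9° gives QG at 133.20° from the x-axis; with |QG| = 27.3, G = (-12.613, 22.415). ∠QGH = 124.8° gives GH at -171.60° from the x-axis; with |GH| = 25.4, H = (-37.740, 18.704). Then |SH| = |H − S| = 57.789.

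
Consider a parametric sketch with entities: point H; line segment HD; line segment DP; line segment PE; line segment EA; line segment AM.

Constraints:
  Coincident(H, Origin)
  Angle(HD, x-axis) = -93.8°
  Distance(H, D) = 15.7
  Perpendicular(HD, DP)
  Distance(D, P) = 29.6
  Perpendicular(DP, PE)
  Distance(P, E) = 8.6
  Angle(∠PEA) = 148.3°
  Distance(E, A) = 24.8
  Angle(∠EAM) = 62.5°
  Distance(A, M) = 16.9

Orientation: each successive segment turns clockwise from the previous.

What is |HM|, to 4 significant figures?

7.932

H is at the origin; HD runs at -93.8° with length 15.7, so D = (-1.041, -15.67). HD is perpendicular to DP, so DP runs at 176.2°; with |DP| = 29.6, P = (-30.58, -13.70). The perpendicularity gives PE at right angles to DP, so PE runs at 86.20°; with |PE| = 8.6, E = (-30.01, -5.123). ∠PEA = 148.3° gives EA at 54.50° from the x-axis; with |EA| = 24.8, A = (-15.60, 15.07). ∠EAM = 62.5° gives AM at -63.00° from the x-axis; with |AM| = 16.9, M = (-7.932, 0.009372). Then |HM| = |M − H| = 7.932.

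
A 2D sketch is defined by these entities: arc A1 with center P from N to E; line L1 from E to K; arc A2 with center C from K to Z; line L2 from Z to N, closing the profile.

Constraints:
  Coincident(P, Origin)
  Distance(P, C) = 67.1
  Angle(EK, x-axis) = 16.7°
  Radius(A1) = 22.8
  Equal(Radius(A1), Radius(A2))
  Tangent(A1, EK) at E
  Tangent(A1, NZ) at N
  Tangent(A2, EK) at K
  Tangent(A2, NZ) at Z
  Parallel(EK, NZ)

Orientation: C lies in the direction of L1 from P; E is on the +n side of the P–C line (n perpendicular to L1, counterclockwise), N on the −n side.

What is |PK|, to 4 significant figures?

70.87

Tangency of A1 to both parallel lines with radius 22.8 puts E and N at P ± 22.8·n: E = (-6.552, 21.84), N = (6.552, -21.84). Equal radii place K and Z the same way about C: K = C + 22.8·n = (57.72, 41.12), Z = C − 22.8·n = (70.82, -2.556). Then |PK| = |K − P| = 70.87.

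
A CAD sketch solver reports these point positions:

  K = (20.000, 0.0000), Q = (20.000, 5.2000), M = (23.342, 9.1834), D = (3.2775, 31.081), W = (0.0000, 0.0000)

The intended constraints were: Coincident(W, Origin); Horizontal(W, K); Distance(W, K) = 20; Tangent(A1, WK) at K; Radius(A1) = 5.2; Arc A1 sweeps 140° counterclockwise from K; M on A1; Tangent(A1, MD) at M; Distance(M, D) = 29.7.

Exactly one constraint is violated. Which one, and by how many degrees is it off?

Tangent(A1, MD) at M — off by 7.51°.

W = (0.00, 0.00) ✓; W.y = 0.00, K.y = 0.00 ✓; |WK| = 20.00 ✓; ∠(QK, KW) = 90.00° ✓; |QK| = 5.200 ✓; bearing(Q→M) − bearing(Q→K) = 140.0° ✓; |QM| = 5.200 ✓; ∠(QM, MD) = 97.51° ✗; |MD| = 29.70 ✓.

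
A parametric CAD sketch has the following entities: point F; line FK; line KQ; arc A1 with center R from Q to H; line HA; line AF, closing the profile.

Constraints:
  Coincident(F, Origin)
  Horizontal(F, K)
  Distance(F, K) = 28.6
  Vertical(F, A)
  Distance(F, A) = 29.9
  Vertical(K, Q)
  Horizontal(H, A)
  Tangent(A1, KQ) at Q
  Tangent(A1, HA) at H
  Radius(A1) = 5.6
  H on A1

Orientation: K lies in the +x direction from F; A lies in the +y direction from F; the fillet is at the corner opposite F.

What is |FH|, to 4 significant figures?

37.72

F is at the origin; FK is horizontal with |FK| = 28.6 and K on the +x side, so K = (28.60, 0.000). F and A share the same x with |FA| = 29.9 and A on the +y side, so A = (0.000, 29.90). The virtual corner opposite F is at (28.60, 29.90). Since A1 is tangent to KQ there, RQ ⟂ KQ and A1 meets HA tangentially, so RH is at right angles to HA, with radius 5.6, so the center R sits 5.6 in from both sides at R = (23.00, 24.30). That places the tangent points at Q = (28.60, 24.30) on KQ and H = (23.00, 29.90) on HA. Then |FH| = |H − F| = 37.72.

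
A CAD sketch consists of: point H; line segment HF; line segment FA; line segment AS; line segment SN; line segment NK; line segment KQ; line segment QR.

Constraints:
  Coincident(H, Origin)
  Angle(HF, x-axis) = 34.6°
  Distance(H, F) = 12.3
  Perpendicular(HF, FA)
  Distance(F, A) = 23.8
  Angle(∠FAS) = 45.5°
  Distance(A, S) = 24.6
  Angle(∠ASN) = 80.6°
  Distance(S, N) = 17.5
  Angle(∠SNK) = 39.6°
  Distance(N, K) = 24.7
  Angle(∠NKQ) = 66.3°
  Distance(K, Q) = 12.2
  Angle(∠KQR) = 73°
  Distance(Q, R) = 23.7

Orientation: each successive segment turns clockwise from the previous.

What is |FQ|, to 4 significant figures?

22.94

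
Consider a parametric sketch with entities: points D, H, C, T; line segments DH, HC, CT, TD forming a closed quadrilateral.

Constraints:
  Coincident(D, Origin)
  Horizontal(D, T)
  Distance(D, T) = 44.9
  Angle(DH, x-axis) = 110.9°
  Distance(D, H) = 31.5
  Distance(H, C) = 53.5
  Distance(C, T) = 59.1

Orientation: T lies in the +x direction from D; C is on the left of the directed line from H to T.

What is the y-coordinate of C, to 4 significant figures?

58.08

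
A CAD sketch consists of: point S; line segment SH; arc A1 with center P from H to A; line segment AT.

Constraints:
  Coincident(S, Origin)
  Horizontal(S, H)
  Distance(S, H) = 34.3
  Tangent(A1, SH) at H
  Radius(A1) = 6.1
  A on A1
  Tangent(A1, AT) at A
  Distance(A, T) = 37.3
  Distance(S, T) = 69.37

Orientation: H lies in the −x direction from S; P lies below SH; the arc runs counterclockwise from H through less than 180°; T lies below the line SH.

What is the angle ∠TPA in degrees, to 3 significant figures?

80.7°

S is at the origin; SH is horizontal with |SH| = 34.3 and H on the −x side, so H = (-34.3, 0.00). Tangency of A1 to SH means the radius PH is perpendicular to SH, so P = H + (0, -6.1) = (-34.3, -6.10). Since PA ⟂ AT (tangency), |PT| = √(6.1² + 37.3²) = 37.8 regardless of where A sits on A1. So T lies on both circle(S, 69.37) and circle(P, 37.8); the below-SH intersection is T = (-61.2, -32.6). A is the foot of the tangent from T: A = (-39.2, -2.50).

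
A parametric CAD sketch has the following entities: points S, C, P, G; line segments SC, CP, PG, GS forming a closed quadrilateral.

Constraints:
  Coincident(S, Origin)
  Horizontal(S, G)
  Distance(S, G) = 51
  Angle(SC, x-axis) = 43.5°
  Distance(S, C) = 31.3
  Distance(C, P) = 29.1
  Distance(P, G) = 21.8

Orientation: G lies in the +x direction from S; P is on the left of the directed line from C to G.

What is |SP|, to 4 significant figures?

56.20

S is at the origin; S and G share the same y with |SG| = 51.0 and G in +x, so G = (51.0, 0). SC runs at 43.5° with |SC| = 31.3, so C = (22.70, 21.55). P is determined by |CP| = 29.1 and |PG| = 21.8 together: it lies at the intersection of circle(C, 29.1) and circle(G, 21.8). With |CG| = 35.56, the foot of the radical line on CG is 23.01 from C and the perpendicular offset is √(29.1² − 23.01²) = 17.82. Taking the left-of-CG solution: P = (51.80, 21.79).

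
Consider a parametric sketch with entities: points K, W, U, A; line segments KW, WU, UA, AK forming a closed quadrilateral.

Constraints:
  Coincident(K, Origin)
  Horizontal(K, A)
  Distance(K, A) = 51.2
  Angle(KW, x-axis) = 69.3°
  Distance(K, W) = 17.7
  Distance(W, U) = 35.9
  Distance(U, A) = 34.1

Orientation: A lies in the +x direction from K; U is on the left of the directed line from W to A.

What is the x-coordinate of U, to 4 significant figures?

38.78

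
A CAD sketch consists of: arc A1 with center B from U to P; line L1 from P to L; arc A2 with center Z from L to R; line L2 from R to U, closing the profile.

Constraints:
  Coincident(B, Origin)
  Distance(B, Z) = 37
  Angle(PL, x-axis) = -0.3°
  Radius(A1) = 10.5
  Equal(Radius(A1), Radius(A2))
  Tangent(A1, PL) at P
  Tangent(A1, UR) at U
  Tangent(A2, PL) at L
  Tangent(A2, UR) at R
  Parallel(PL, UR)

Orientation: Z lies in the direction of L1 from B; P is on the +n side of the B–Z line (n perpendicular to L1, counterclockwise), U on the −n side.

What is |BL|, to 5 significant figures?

38.461

The slot axis is L1's direction at -0.3°, so u = (cos -0.3°, sin -0.3°) = (0.99999, -0.0052360) and n = (−sin -0.3°, cos -0.3°) = (0.0052360, 0.99999). B is at the origin and Z lies 37.0 along u from B, so Z = 37.0·u = (36.999, -0.19373). Tangency of A1 to both parallel lines with radius 10.5 puts P and U at B ± 10.5·n: P = (0.054978, 10.500), U = (-0.054978, -10.500). Equal radii place L and R the same way about Z: L = Z + 10.5·n = (37.054, 10.306), R = Z − 10.5·n = (36.945, -10.694). Then |BL| = |L − B| = 38.461.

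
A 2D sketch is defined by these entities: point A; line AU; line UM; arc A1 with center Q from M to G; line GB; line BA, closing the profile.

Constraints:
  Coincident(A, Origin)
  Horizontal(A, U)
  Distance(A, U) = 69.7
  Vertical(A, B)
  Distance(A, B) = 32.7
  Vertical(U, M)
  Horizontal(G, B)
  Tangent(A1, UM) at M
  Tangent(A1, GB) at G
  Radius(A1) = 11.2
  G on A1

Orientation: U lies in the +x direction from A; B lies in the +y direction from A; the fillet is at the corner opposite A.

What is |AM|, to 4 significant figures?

72.94

The virtual corner opposite A is at (69.70, 32.70). A1 meets UM tangentially, so QM is at right angles to UM and since A1 is tangent to GB there, QG ⟂ GB, with radius 11.2, so the center Q sits 11.2 in from both sides at Q = (58.50, 21.50). That places the tangent points at M = (69.70, 21.50) on UM and G = (58.50, 32.70) on GB. Then |AM| = |M − A| = 72.94.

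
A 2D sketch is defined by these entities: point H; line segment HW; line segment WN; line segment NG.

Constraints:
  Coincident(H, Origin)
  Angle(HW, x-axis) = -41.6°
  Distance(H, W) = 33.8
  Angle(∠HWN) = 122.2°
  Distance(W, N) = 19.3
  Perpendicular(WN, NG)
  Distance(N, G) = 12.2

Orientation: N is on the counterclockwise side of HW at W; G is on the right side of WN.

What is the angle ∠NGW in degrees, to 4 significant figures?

57.70°

H is at the origin; HW runs at -41.6° with length 33.8, so W = 33.8·(cos -41.6°, sin -41.6°) = (25.28, -22.44). ∠HWN = 122.2°, so WN runs at -41.6° + (180° − 122.2°) = 16.20° from the x-axis; with |WN| = 19.3, N = W + 19.3·(cos 16.20°, sin 16.20°) = (43.81, -17.06). WN is perpendicular to NG; with |NG| = 12.2 on the right of WN, G = N + 12.2·(0.2790, -0.9603) = (47.21, -28.77). Then cos ∠NGW = GN·GW / (|GN||GW|), giving 57.70°.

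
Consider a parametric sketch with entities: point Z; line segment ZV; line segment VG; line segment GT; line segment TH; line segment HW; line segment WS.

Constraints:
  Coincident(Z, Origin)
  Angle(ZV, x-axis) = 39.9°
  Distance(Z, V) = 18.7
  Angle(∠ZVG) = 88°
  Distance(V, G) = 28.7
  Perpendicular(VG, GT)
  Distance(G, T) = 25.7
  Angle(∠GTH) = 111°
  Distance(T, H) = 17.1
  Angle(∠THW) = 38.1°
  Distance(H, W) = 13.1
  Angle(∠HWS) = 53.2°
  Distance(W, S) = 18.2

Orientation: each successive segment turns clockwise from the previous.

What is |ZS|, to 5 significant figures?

31.819

Z is at the origin; ZV runs at 39.9° with length 18.7, so V = (14.346, 11.995). ∠ZVG = 88.0° gives VG at -52.100° from the x-axis; with |VG| = 28.7, G = (31.976, -10.652). The perpendicularity gives GT at right angles to VG, so GT runs at -142.10°; with |GT| = 25.7, T = (11.697, -26.439). ∠GTH = 111.0° gives TH at 148.90° from the x-axis; with |TH| = 17.1, H = (-2.9457, -17.606). ∠THW = 38.1° gives HW at 7.0000° from the x-axis; with |HW| = 13.1, W = (10.057, -16.010). ∠HWS = 53.2° gives WS at -119.80° from the x-axis; with |WS| = 18.2, S = (1.0118, -31.803). Then |ZS| = |S − Z| = 31.819.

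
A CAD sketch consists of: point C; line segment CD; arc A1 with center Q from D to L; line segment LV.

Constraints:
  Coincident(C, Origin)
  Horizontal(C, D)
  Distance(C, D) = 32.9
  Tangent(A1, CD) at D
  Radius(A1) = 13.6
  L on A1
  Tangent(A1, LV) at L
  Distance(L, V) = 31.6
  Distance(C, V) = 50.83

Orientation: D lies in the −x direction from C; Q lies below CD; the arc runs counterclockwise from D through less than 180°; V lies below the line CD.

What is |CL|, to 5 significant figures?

48.592

Checks: |QL| = 13.60 ✓; ∠(QL, LV) = 90.00° ✓; |LV| = 31.60 ✓; |CV| = 50.83 ✓.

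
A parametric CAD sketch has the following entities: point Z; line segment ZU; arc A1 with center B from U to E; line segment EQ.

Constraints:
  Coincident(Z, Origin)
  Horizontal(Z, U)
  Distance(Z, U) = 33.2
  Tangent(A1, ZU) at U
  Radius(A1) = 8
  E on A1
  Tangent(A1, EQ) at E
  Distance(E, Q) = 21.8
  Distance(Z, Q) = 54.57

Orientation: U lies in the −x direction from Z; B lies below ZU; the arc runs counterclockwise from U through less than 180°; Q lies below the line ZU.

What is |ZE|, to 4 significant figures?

41.08

Checks: |BE| = 8.000 ✓; ∠(BE, EQ) = 90.00° ✓; |EQ| = 21.80 ✓; |ZQ| = 54.57 ✓.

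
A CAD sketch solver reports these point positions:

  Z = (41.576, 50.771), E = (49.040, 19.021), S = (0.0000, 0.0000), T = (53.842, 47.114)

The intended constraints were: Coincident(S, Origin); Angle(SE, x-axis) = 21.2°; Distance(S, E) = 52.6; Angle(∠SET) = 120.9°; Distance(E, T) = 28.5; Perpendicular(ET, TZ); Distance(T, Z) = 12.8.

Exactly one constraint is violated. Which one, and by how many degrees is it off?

Perpendicular(ET, TZ) — off by 6.90°.

S = (0.00, 0.00) ✓; SE at 21.20° ✓; |SE| = 52.60 ✓; ∠SET = 120.9° ✓; |ET| = 28.50 ✓; ∠(ET, TZ) = 83.10° ✗; |TZ| = 12.80 ✓.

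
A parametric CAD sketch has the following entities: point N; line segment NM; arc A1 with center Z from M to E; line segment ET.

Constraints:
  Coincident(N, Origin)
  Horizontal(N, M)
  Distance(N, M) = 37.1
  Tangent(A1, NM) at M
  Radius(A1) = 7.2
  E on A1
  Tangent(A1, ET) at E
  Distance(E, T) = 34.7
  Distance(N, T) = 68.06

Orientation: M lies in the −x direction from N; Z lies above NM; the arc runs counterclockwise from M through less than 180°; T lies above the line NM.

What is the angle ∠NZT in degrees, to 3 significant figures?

137°

Checks: ∠(ZM, MN) = 90.00° ✓; |ZE| = 7.200 ✓; ∠(ZE, ET) = 90.00° ✓; |ET| = 34.70 ✓; |NT| = 68.06 ✓.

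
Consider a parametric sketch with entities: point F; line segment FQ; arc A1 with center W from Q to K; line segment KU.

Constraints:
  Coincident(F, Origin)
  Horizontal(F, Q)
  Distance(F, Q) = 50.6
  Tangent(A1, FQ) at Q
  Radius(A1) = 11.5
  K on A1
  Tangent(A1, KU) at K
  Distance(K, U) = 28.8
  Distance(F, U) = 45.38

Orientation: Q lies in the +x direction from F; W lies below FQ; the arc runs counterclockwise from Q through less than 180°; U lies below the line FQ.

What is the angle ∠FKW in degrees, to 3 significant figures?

170°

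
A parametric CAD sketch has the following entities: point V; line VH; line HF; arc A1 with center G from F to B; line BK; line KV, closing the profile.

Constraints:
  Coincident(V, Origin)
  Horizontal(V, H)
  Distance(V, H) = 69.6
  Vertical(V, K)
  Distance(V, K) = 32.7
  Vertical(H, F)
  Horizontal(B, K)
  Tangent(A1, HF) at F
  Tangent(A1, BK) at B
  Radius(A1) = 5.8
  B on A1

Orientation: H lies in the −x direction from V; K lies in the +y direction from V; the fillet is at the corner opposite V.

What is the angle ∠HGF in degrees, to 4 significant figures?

77.83°

V is at the origin; V and H share the same y with |VH| = 69.6 and H on the −x side, so H = (-69.60, 0.000). VK is vertical with |VK| = 32.7 and K on the +y side, so K = (0.000, 32.70). The virtual corner opposite V is at (-69.60, 32.70). Since A1 is tangent to HF there, GF ⟂ HF and tangency of A1 to BK means the radius GB is perpendicular to BK, with radius 5.8, so the center G sits 5.8 in from both sides at G = (-63.80, 26.90). That places the tangent points at F = (-69.60, 26.90) on HF and B = (-63.80, 32.70) on BK. Then cos ∠HGF = GH·GF / (|GH||GF|), giving 77.83°.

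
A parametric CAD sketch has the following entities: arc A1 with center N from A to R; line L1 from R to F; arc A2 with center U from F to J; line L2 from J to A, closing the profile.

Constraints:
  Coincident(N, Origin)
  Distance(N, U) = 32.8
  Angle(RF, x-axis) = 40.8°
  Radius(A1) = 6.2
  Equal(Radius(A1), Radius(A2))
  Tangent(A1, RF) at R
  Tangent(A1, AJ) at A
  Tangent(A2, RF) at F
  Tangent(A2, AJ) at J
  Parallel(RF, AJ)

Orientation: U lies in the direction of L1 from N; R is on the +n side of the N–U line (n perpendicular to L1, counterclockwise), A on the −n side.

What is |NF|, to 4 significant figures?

33.38

The slot axis is L1's direction at 40.8°, so u = (cos 40.8°, sin 40.8°) = (0.7570, 0.6534) and n = (−sin 40.8°, cos 40.8°) = (-0.6534, 0.7570). N is at the origin and U lies 32.8 along u from N, so U = 32.8·u = (24.83, 21.43). Tangency of A1 to both parallel lines with radius 6.2 puts R and A at N ± 6.2·n: R = (-4.051, 4.693), A = (4.051, -4.693). Equal radii place F and J the same way about U: F = U + 6.2·n = (20.78, 26.13), J = U − 6.2·n = (28.88, 16.74). Then |NF| = |F − N| = 33.38.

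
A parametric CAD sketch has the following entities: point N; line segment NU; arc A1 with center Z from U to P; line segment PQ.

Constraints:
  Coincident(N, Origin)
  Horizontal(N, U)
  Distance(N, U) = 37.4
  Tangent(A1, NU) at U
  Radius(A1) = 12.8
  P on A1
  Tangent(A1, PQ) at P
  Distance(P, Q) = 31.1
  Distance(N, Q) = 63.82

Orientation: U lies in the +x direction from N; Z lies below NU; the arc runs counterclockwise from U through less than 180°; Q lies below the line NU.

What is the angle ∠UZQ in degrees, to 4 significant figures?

167.6°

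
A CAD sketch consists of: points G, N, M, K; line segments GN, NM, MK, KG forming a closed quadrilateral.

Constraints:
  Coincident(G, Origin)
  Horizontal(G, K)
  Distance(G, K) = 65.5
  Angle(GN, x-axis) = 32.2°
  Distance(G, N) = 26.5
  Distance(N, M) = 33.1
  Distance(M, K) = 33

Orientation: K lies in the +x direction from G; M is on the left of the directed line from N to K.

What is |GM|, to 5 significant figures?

59.569

Checks: |NM| = 33.10 ✓; |MK| = 33.00 ✓.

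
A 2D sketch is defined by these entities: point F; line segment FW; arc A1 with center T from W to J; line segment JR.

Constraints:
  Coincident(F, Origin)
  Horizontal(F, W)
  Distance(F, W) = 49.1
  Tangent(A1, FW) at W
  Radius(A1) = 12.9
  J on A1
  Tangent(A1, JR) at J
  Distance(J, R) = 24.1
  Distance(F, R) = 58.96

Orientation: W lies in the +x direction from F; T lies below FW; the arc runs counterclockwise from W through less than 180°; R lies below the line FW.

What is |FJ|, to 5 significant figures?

40.304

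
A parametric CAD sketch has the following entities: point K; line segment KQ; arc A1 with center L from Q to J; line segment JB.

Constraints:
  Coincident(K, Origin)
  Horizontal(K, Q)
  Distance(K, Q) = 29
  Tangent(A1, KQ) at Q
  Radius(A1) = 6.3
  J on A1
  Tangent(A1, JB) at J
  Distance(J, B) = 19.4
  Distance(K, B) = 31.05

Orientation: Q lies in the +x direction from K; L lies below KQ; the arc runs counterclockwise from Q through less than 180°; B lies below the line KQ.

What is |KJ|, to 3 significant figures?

23.4

K is at the origin; KQ is horizontal with |KQ| = 29.0 and Q on the +x side, so Q = (29.0, 0.00). Tangency of A1 to KQ means the radius LQ is perpendicular to KQ, so L = Q + (0, -6.3) = (29.0, -6.30). Since LJ ⟂ JB (tangency), |LB| = √(6.3² + 19.4²) = 20.4 regardless of where J sits on A1. So B lies on both circle(K, 31.05) and circle(L, 20.4); the below-KQ intersection is B = (19.4, -24.3). J is the foot of the tangent from B: J = (22.8, -5.18).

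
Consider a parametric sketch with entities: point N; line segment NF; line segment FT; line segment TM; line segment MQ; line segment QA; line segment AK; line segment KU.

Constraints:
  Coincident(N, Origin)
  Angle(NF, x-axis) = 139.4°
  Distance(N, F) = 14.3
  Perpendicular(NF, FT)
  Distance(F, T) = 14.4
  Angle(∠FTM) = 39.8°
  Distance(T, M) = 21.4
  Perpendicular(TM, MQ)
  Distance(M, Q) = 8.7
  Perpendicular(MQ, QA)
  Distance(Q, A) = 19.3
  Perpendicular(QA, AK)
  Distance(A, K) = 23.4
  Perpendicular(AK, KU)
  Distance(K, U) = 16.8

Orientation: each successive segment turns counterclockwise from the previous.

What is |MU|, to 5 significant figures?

14.911

N is at the origin; NF runs at 139.4° with length 14.3, so F = (-10.858, 9.3061). NF is perpendicular to FT, so FT runs at -130.60°; with |FT| = 14.4, T = (-20.229, -1.6274). ∠FTM = 39.8° gives TM at 9.6000° from the x-axis; with |TM| = 21.4, M = (0.87159, 1.9414). The perpendicularity gives MQ at right angles to TM, so MQ runs at 99.600°; with |MQ| = 8.7, Q = (-0.57930, 10.520). MQ is perpendicular to QA, so QA runs at -170.40°; with |QA| = 19.3, A = (-19.609, 7.3009). The perpendicularity gives AK at right angles to QA, so AK runs at -80.400°; with |AK| = 23.4, K = (-15.707, -15.771). AK is perpendicular to KU, so KU runs at 9.6000°; with |KU| = 16.8, U = (0.85810, -12.970). Then |MU| = |U − M| = 14.911.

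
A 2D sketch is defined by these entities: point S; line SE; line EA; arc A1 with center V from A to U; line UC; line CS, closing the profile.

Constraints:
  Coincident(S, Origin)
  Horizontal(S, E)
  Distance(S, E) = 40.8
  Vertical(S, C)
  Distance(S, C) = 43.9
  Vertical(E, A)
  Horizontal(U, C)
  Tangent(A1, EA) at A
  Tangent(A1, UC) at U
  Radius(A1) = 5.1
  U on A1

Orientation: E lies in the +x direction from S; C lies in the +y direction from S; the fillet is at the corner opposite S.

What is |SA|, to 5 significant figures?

56.303

The virtual corner opposite S is at (40.800, 43.900). The tangent condition forces VA to be normal to EA and tangency of A1 to UC means the radius VU is perpendicular to UC, with radius 5.1, so the center V sits 5.1 in from both sides at V = (35.700, 38.800). That places the tangent points at A = (40.800, 38.800) on EA and U = (35.700, 43.900) on UC. Then |SA| = |A − S| = 56.303.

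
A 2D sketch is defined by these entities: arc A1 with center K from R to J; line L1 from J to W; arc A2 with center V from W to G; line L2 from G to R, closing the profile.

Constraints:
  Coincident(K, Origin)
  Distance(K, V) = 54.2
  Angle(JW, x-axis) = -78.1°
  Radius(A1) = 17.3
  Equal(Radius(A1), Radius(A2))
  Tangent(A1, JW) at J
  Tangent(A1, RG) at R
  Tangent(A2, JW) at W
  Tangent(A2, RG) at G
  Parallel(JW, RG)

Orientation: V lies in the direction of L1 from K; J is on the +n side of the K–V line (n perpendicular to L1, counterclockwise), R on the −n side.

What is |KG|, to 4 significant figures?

56.89

The slot axis is L1's direction at -78.1°, so u = (cos -78.1°, sin -78.1°) = (0.2062, -0.9785) and n = (−sin -78.1°, cos -78.1°) = (0.9785, 0.2062). K is at the origin and V lies 54.2 along u from K, so V = 54.2·u = (11.18, -53.04). Tangency of A1 to both parallel lines with radius 17.3 puts J and R at K ± 17.3·n: J = (16.93, 3.567), R = (-16.93, -3.567). Equal radii place W and G the same way about V: W = V + 17.3·n = (28.10, -49.47), G = V − 17.3·n = (-5.752, -56.60). Then |KG| = |G − K| = 56.89.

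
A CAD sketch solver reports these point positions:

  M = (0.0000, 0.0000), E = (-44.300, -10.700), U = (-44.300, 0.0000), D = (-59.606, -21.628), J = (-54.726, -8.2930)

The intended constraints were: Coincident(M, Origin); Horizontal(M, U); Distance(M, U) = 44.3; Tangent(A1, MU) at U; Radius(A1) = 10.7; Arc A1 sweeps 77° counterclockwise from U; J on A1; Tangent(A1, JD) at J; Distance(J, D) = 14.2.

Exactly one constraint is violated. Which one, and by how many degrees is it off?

Tangent(A1, JD) at J — off by 7.10°.

M = (0.00, 0.00) ✓; M.y = 0.00, U.y = 0.00 ✓; |MU| = 44.30 ✓; ∠(EU, UM) = 90.00° ✓; |EU| = 10.70 ✓; bearing(E→J) − bearing(E→U) = 77.00° ✓; |EJ| = 10.70 ✓; ∠(EJ, JD) = 97.10° ✗; |JD| = 14.20 ✓.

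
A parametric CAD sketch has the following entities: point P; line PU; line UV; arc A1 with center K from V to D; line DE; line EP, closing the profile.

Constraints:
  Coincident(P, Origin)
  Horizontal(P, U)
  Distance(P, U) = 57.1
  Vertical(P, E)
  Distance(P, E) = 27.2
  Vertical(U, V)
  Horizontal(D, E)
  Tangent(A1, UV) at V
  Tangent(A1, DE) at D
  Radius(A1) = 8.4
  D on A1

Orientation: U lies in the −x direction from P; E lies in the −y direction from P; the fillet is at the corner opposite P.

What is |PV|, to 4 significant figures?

60.12

The virtual corner opposite P is at (-57.10, -27.20). The tangent condition forces KV to be normal to UV and the tangent condition forces KD to be normal to DE, with radius 8.4, so the center K sits 8.4 in from both sides at K = (-48.70, -18.80). That places the tangent points at V = (-57.10, -18.80) on UV and D = (-48.70, -27.20) on DE. Then |PV| = |V − P| = 60.12.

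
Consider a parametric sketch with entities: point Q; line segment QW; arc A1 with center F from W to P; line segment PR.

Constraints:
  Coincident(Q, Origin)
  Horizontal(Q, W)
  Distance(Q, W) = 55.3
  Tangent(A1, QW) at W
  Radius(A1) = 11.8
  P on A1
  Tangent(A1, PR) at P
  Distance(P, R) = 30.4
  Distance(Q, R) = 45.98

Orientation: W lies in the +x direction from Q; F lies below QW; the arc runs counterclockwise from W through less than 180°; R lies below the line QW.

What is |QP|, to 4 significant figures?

45.21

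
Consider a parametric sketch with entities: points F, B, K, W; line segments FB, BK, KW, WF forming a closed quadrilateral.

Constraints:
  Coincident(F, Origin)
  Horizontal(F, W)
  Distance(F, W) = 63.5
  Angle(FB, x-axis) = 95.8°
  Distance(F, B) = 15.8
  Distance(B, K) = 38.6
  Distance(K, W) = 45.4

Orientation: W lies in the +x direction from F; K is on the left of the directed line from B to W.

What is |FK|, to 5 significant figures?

46.746

Checks: |BK| = 38.60 ✓; |KW| = 45.40 ✓.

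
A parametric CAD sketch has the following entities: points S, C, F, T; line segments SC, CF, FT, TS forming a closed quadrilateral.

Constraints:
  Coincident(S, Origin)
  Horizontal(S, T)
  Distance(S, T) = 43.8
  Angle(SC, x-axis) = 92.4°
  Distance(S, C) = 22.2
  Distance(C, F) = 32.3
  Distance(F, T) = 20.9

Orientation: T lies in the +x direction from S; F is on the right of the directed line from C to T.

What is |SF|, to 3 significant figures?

22.9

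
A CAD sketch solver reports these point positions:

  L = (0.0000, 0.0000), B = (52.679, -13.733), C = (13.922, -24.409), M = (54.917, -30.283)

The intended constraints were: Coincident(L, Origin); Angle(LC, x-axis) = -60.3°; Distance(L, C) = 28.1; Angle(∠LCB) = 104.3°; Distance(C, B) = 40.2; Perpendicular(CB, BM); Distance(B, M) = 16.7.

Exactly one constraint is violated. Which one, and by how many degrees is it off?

Perpendicular(CB, BM) — off by 7.70°.

L = (0.00, 0.00) ✓; LC at -60.30° ✓; |LC| = 28.10 ✓; ∠LCB = 104.3° ✓; |CB| = 40.20 ✓; ∠(CB, BM) = 97.70° ✗; |BM| = 16.70 ✓.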